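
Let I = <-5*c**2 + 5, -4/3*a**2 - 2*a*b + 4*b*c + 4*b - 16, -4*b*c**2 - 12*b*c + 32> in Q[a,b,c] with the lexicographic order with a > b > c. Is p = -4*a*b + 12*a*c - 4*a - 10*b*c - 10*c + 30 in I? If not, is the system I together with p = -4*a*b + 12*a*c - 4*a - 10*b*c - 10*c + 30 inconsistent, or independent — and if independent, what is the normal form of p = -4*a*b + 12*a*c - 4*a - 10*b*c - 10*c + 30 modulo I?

First compute the reduced Gröbner basis of I by Buchberger's algorithm.
f_1 = -5*c**2 + 5, LT = c**2.
f_2 = -4/3*a**2 - 2*a*b + 4*b*c + 4*b - 16, LT = a**2.
f_3 = -4*b*c**2 - 12*b*c + 32, LT = b*c**2.

S(f_1,f_2): leading monomials are coprime, so the S-polynomial reduces to 0 (Buchberger's first criterion).
S(f_1,f_3): lcm = b*c**2. S = -3*b*c - b + 8.
  leading term b*c: no divisor's leading term divides it; move -3*b*c to the remainder.
  leading term b: no divisor's leading term divides it; move -b to the remainder.
  leading term 1: no divisor's leading term divides it; move 8 to the remainder.
  remainder -3*b*c - b + 8 ≠ 0; add h_4 = -3*b*c - b + 8 to the basis.

S(f_2,f_3): leading monomials are coprime, so the S-polynomial reduces to 0 (Buchberger's first criterion).
S(f_1,h_4): lcm = b*c**2. S = -1/3*b*c - b + 8/3*c.
  leading term b*c: subtract (1/9)·h_4 from -1/3*b*c - b + 8/3*c → -8/9*b + 8/3*c - 8/9
  leading term b: no divisor's leading term divides it; move -8/9*b to the remainder.
  leading term c: no divisor's leading term divides it; move 8/3*c to the remainder.
  leading term 1: no divisor's leading term divides it; move -8/9 to the remainder.
  remainder -8/9*b + 8/3*c - 8/9 ≠ 0; add h_5 = -8/9*b + 8/3*c - 8/9 to the basis.

S(f_2,h_4): leading monomials are coprime, so the S-polynomial reduces to 0 (Buchberger's first criterion).
S(f_3,h_4): lcm = b*c**2. S = 8/3*b*c + 8/3*c - 8.
  leading term b*c: subtract (-8/9)·h_4 from 8/3*b*c + 8/3*c - 8 → -8/9*b + 8/3*c - 8/9
  leading term b: subtract (1)·h_5 from -8/9*b + 8/3*c - 8/9 → 0
  remainder 0.

S(f_1,h_5): leading monomials are coprime, so the S-polynomial reduces to 0 (Buchberger's first criterion).
S(f_2,h_5): leading monomials are coprime, so the S-polynomial reduces to 0 (Buchberger's first criterion).
S(f_3,h_5): lcm = b*c**2. S = 3*b*c + 3*c**3 - c**2 - 8.
  leading term b*c: subtract (-1)·h_4 from 3*b*c + 3*c**3 - c**2 - 8 → -b + 3*c**3 - c**2
  leading term b: subtract (9/8)·h_5 from -b + 3*c**3 - c**2 → 3*c**3 - c**2 - 3*c + 1
  leading term c**3: subtract (-3/5*c)·f_1 from 3*c**3 - c**2 - 3*c + 1 → -c**2 + 1
  leading term c**2: subtract (1/5)·f_1 from -c**2 + 1 → 0
  remainder 0.

S(h_4,h_5): lcm = b*c. S = 1/3*b + 3*c**2 - c - 8/3.
  leading term b: subtract (-3/8)·h_5 from 1/3*b + 3*c**2 - c - 8/3 → 3*c**2 - 3
  leading term c**2: subtract (-3/5)·f_1 from 3*c**2 - 3 → 0
  remainder 0.

Every S-polynomial of the final basis reduces to 0, so we have a Gröbner basis.
Inter-reduce: drop elements whose leading term is divisible by another's, tail-reduce, and make monic.
Reduced Gröbner basis: {a**2 + 9/2*a*c - 3/2*a - 6*c + 6, b - 3*c + 1, c**2 - 1}.
Label its elements g_1 = a**2 + 9/2*a*c - 3/2*a - 6*c + 6, g_2 = b - 3*c + 1, g_3 = c**2 - 1.

Reduce p = -4*a*b + 12*a*c - 4*a - 10*b*c - 10*c + 30 modulo G:
  leading term a*b: subtract (-4*a)·g_2 from -4*a*b + 12*a*c - 4*a - 10*b*c - 10*c + 30 → -10*b*c - 10*c + 30
  leading term b*c: subtract (-10*c)·g_2 from -10*b*c - 10*c + 30 → -30*c**2 + 30
  leading term c**2: subtract (-30)·g_3 from -30*c**2 + 30 → 0
  normal form = 0.
Since the normal form is 0, p ∈ I.

-4*a*b + 12*a*c - 4*a - 10*b*c - 10*c + 30 lies in I (it reduces to 0).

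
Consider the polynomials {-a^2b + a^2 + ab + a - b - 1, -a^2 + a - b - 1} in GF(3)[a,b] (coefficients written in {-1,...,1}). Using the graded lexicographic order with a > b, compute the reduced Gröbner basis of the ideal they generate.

G = {a^2 - a + b + 1, b^2 - a - b + 1}

f_1 = -a^2b + a^2 + ab + a - b - 1, LT = a^2b.
f_2 = -a^2 + a - b - 1, LT = a^2.

S(f_1,f_2): lcm = a^2b. S = -a^2 - b^2 - a + 1.
  leading term a^2: subtract (1)·f_2 from -a^2 - b^2 - a + 1 → -b^2 + a + b - 1
  leading term b^2: no divisor's leading term divides it; move -b^2 to the remainder.
  leading term a: no divisor's leading term divides it; move a to the remainder.
  leading term b: no divisor's leading term divides it; move b to the remainder.
  leading term 1: no divisor's leading term divides it; move -1 to the remainder.
  remainder -b^2 + a + b - 1 ≠ 0; add g_3 = -b^2 + a + b - 1 to the basis.

The other S-polynomials (S(f_1,g_3), S(f_2,g_3)) all reduce to 0 modulo the current basis, so we have a Gröbner basis.
Inter-reduce: drop elements whose leading term is divisible by another's, tail-reduce, and make monic.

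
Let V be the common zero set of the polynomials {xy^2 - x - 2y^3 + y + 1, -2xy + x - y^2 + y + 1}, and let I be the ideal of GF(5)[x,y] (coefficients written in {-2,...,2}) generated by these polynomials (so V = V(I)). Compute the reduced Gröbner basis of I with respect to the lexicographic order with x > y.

G = {x - 2y^2 + y, y^3 - 2y^2 + 1}

f_1 = xy^2 - x - 2y^3 + y + 1, LT = xy^2.
f_2 = -2xy + x - y^2 + y + 1, LT = xy.

S(f_1,f_2): lcm = xy^2. S = -2xy - x - 2y^2 - y + 1.
  leading term xy: subtract (1)·f_2 from -2xy - x - 2y^2 - y + 1 → -2x - y^2 - 2y
  leading term x: no divisor's leading term divides it; move -2x to the remainder.
  leading term y^2: no divisor's leading term divides it; move -y^2 to the remainder.
  leading term y: no divisor's leading term divides it; move -2y to the remainder.
  remainder -2x - y^2 - 2y ≠ 0; add g_3 = -2x - y^2 - 2y to the basis.

S(f_1,g_3): lcm = xy^2. S = -x + 2y^4 + 2y^3 + y + 1.
  leading term x: subtract (-2)·g_3 from -x + 2y^4 + 2y^3 + y + 1 → 2y^4 + 2y^3 - 2y^2 + 2y + 1
  leading term y^4: no divisor's leading term divides it; move 2y^4 to the remainder.
  leading term y^3: no divisor's leading term divides it; move 2y^3 to the remainder.
  leading term y^2: no divisor's leading term divides it; move -2y^2 to the remainder.
  leading term y: no divisor's leading term divides it; move 2y to the remainder.
  leading term 1: no divisor's leading term divides it; move 1 to the remainder.
  remainder 2y^4 + 2y^3 - 2y^2 + 2y + 1 ≠ 0; add g_4 = 2y^4 + 2y^3 - 2y^2 + 2y + 1 to the basis.

S(f_2,g_3): lcm = xy. S = 2x + 2y^3 + 2y^2 + 2y + 2.
  leading term x: subtract (-1)·g_3 from 2x + 2y^3 + 2y^2 + 2y + 2 → 2y^3 + y^2 + 2
  leading term y^3: no divisor's leading term divides it; move 2y^3 to the remainder.
  leading term y^2: no divisor's leading term divides it; move y^2 to the remainder.
  leading term 1: no divisor's leading term divides it; move 2 to the remainder.
  remainder 2y^3 + y^2 + 2 ≠ 0; add g_5 = 2y^3 + y^2 + 2 to the basis.

The other S-polynomials (S(f_1,g_4), S(f_2,g_4), S(g_3,g_4), S(f_1,g_5), S(f_2,g_5), S(g_3,g_5), S(g_4,g_5)) all reduce to 0 modulo the current basis, so we have a Gröbner basis.
Inter-reduce: drop elements whose leading term is divisible by another's, tail-reduce, and make monic.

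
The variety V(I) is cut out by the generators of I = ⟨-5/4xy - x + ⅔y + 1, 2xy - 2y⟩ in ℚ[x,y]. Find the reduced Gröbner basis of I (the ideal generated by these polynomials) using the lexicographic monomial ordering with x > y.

G = {x + 7/12y - 1, y²}

Buchberger's algorithm terminates because the ascending chain of leading-term ideals stabilizes.

f_1 = -5/4xy - x + ⅔y + 1, LT = xy.
f_2 = 2xy - 2y, LT = xy.

S(f_1,f_2): lcm = xy. S = ⅘x + 7/15y - ⅘.
  reduce S modulo (f_1, f_2):
  remainder ⅘x + 7/15y - ⅘ ≠ 0; add g_3 = ⅘x + 7/15y - ⅘ to the basis.

S(f_1,g_3): lcm = xy. S = ⅘x - 7/12y² + 7/15y - ⅘.
  reduce S modulo (f_1, f_2, g_3):
  remainder -7/12y² ≠ 0; add g_4 = -7/12y² to the basis.

The other S-polynomials (S(f_2,g_3), S(f_1,g_4), S(f_2,g_4), S(g_3,g_4)) all reduce to 0 modulo the current basis, so we have a Gröbner basis.
Inter-reduce: drop elements whose leading term is divisible by another's, tail-reduce, and make monic.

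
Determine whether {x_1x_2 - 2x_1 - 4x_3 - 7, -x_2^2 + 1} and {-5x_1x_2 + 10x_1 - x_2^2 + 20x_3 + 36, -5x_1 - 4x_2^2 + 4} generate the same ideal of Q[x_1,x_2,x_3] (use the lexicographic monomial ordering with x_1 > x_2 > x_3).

No, the ideals differ.

For a fixed monomial order, each ideal has a unique reduced Gröbner basis; comparing bases decides equality.
Buchberger on the first generating set:
f_1 = x_1x_2 - 2x_1 - 4x_3 - 7, LT = x_1x_2.
f_2 = -x_2^2 + 1, LT = x_2^2.

S(f_1,f_2): lcm = x_1x_2^2. S = -2x_1x_2 + x_1 - 4x_2x_3 - 7x_2.
  reduce S modulo (f_1, f_2):
  remainder -3x_1 - 4x_2x_3 - 7x_2 - 8x_3 - 14 ≠ 0; add g_3 = -3x_1 - 4x_2x_3 - 7x_2 - 8x_3 - 14 to the basis.

The other S-polynomials (S(f_1,g_3), S(f_2,g_3)) all reduce to 0 modulo the current basis, so we have a Gröbner basis.
Inter-reduce: drop elements whose leading term is divisible by another's, tail-reduce, and make monic.
Reduced Gröbner basis: {x_1 + 4/3x_2x_3 + 7/3x_2 + 8/3x_3 + 14/3, x_2^2 - 1}.

Buchberger on the second generating set:
h_1 = -5x_1x_2 + 10x_1 - x_2^2 + 20x_3 + 36, LT = x_1x_2.
h_2 = -5x_1 - 4x_2^2 + 4, LT = x_1.

S(h_1,h_2): lcm = x_1x_2. S = -2x_1 - 4/5x_2^3 + 1/5x_2^2 + 4/5x_2 - 4x_3 - 36/5.
  reduce S modulo (h_1, h_2):
  remainder -4/5x_2^3 + 9/5x_2^2 + 4/5x_2 - 4x_3 - 44/5 ≠ 0; add k_3 = -4/5x_2^3 + 9/5x_2^2 + 4/5x_2 - 4x_3 - 44/5 to the basis.

The other S-polynomials (S(h_1,k_3), S(h_2,k_3)) all reduce to 0 modulo the current basis, so we have a Gröbner basis.
Inter-reduce: drop elements whose leading term is divisible by another's, tail-reduce, and make monic.
Reduced Gröbner basis: {x_1 + 4/5x_2^2 - 4/5, x_2^3 - 9/4x_2^2 - x_2 + 5x_3 + 11}.

Since the reduced bases disagree, the two ideals are not the same.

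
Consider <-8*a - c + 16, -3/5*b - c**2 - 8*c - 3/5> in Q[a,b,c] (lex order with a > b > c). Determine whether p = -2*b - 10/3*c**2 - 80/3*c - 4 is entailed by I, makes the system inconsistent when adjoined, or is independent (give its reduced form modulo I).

First compute the reduced Gröbner basis of I by Buchberger's algorithm.
f_1 = -8*a - c + 16, LT = a.
f_2 = -3/5*b - c**2 - 8*c - 3/5, LT = b.

The S-polynomials (S(f_1,f_2)) all reduce to 0 modulo the current basis, so we have a Gröbner basis.
Inter-reduce: drop elements whose leading term is divisible by another's, tail-reduce, and make monic.
Reduced Gröbner basis: {a + 1/8*c - 2, b + 5/3*c**2 + 40/3*c + 1}.
Label its elements g_1 = a + 1/8*c - 2, g_2 = b + 5/3*c**2 + 40/3*c + 1.

Reduce p = -2*b - 10/3*c**2 - 80/3*c - 4 modulo G:
  leading term b: subtract (-2)·g_2 from -2*b - 10/3*c**2 - 80/3*c - 4 → -2
  leading term 1: no divisor's leading term divides it; move -2 to the remainder.
  normal form = -2.
The normal form is nonzero, so p ∉ I. Since p minus its normal form lies in I, I + (p) = I + (r) where r = -2; decide whether this ideal is the whole ring.
Here r = -2 is a nonzero constant, hence a unit: 1 ∈ I + (p), the Gröbner basis of I + (p) is {1}, and the enlarged system has no common solution — adjoining p is inconsistent.

Adjoining -2*b - 10/3*c**2 - 80/3*c - 4 makes the ideal the whole ring: the system is inconsistent.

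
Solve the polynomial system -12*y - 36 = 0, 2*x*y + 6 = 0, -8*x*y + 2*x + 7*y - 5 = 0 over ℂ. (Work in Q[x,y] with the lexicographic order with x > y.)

Compute a lex Gröbner basis by Buchberger's algorithm.
f_1 = -12*y - 36, LT = y.
f_2 = 2*x*y + 6, LT = x*y.
f_3 = -8*x*y + 2*x + 7*y - 5, LT = x*y.

S(f_1,f_2): lcm = x*y. S = 3*x - 3.
  leading term x: no divisor's leading term divides it; move 3*x to the remainder.
  leading term 1: no divisor's leading term divides it; move -3 to the remainder.
  remainder 3*x - 3 ≠ 0; add h_4 = 3*x - 3 to the basis.

The other S-polynomials (S(f_1,f_3), S(f_2,f_3), S(f_1,h_4), S(f_2,h_4), S(f_3,h_4)) all reduce to 0 modulo the current basis, so we have a Gröbner basis.
Inter-reduce: drop elements whose leading term is divisible by another's, tail-reduce, and make monic.
Reduced Gröbner basis: {x - 1, y + 3}.

Elimination: the polynomial y + 3 lies in the elimination ideal for y, so y ∈ {-3}. For each such y, the remaining basis elements (now univariate) give the rest of the solution.
  y = -3: the earlier basis element becomes x - 1 = 0, giving x = 1 — point (1, -3).

{(1, -3)}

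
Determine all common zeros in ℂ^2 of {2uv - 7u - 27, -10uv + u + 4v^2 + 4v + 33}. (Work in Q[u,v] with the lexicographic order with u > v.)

Compute a lex Gröbner basis by Buchberger's algorithm.
f_1 = 2uv - 7u - 27, LT = uv.
f_2 = -10uv + u + 4v^2 + 4v + 33, LT = uv.

S(f_1,f_2): lcm = uv. S = -17/5u + 2/5v^2 + 2/5v - 51/5.
  reduce S modulo (f_1, f_2):
  remainder -17/5u + 2/5v^2 + 2/5v - 51/5 ≠ 0; add h_3 = -17/5u + 2/5v^2 + 2/5v - 51/5 to the basis.

S(f_1,h_3): lcm = uv. S = -7/2u + 2/17v^3 + 2/17v^2 - 3v - 27/2.
  reduce S modulo (f_1, f_2, h_3):
  remainder 2/17v^3 - 5/17v^2 - 58/17v - 3 ≠ 0; add h_4 = 2/17v^3 - 5/17v^2 - 58/17v - 3 to the basis.

The other S-polynomials (S(f_2,h_3), S(f_1,h_4), S(f_2,h_4), S(h_3,h_4)) all reduce to 0 modulo the current basis, so we have a Gröbner basis.
Inter-reduce: drop elements whose leading term is divisible by another's, tail-reduce, and make monic.
Reduced Gröbner basis: {u - 2/17v^2 - 2/17v + 3, v^3 - 5/2v^2 - 29v - 51/2}.

The lex basis is triangular: the last element involves only v. Solving v^3 - 5/2v^2 - 29v - 51/2 = 0 gives v ∈ {-1, 7/4 - sqrt(457)/4, 7/4 + sqrt(457)/4}; substituting each value into the earlier elements determines the remaining variables.
  v = -1: the earlier basis element becomes u + 3 = 0, giving u = -3 — point (-3, -1).
  v = 7/4 - sqrt(457)/4: the earlier basis element becomes u - 63/68 + 9*sqrt(457)/68 = 0, giving u = 63/68 - 9*sqrt(457)/68 — point (63/68 - 9*sqrt(457)/68, 7/4 - sqrt(457)/4).
  v = 7/4 + sqrt(457)/4: the earlier basis element becomes u - 9*sqrt(457)/68 - 63/68 = 0, giving u = 63/68 + 9*sqrt(457)/68 — point (63/68 + 9*sqrt(457)/68, 7/4 + sqrt(457)/4).

{(-3, -1), (63/68 - 9*sqrt(457)/68, 7/4 - sqrt(457)/4), (63/68 + 9*sqrt(457)/68, 7/4 + sqrt(457)/4)}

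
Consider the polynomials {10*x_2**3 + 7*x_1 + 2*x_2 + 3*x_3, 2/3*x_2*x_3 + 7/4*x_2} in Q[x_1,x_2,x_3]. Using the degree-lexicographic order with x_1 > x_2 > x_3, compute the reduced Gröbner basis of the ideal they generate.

G = {x_2**3 + 7/10*x_1 + 1/5*x_2 + 3/10*x_3, x_1*x_3 + 3/7*x_3**2 + 21/8*x_1 + 9/8*x_3, x_2*x_3 + 21/8*x_2}

f_1 = 10*x_2**3 + 7*x_1 + 2*x_2 + 3*x_3, LT = x_2**3.
f_2 = 2/3*x_2*x_3 + 7/4*x_2, LT = x_2*x_3.

S(f_1,f_2): lcm = x_2**3*x_3. S = -21/8*x_2**3 + 7/10*x_1*x_3 + 1/5*x_2*x_3 + 3/10*x_3**2.
  leading term x_2**3: subtract (-21/80)·f_1 from -21/8*x_2**3 + 7/10*x_1*x_3 + 1/5*x_2*x_3 + 3/10*x_3**2 → 7/10*x_1*x_3 + 1/5*x_2*x_3 + 3/10*x_3**2 + 147/80*x_1 + 21/40*x_2 + 63/80*x_3
  leading term x_1*x_3: no divisor's leading term divides it; move 7/10*x_1*x_3 to the remainder.
  leading term x_2*x_3: subtract (3/10)·f_2 from 1/5*x_2*x_3 + 3/10*x_3**2 + 147/80*x_1 + 21/40*x_2 + 63/80*x_3 → 3/10*x_3**2 + 147/80*x_1 + 63/80*x_3
  leading term x_3**2: no divisor's leading term divides it; move 3/10*x_3**2 to the remainder.
  leading term x_1: no divisor's leading term divides it; move 147/80*x_1 to the remainder.
  leading term x_3: no divisor's leading term divides it; move 63/80*x_3 to the remainder.
  remainder 7/10*x_1*x_3 + 3/10*x_3**2 + 147/80*x_1 + 63/80*x_3 ≠ 0; add g_3 = 7/10*x_1*x_3 + 3/10*x_3**2 + 147/80*x_1 + 63/80*x_3 to the basis.

The other S-polynomials (S(f_1,g_3), S(f_2,g_3)) all reduce to 0 modulo the current basis, so we have a Gröbner basis.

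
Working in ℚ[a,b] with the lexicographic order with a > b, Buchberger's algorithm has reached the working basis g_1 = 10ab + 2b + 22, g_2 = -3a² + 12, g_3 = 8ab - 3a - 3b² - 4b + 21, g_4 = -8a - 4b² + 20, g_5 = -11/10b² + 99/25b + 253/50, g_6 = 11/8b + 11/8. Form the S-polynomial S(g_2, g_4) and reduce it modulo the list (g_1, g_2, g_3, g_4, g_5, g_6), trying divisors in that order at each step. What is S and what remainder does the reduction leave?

S(g_2, g_4) = -½ab² + 5/2a - 4; remainder on division = 0.

lcm(LM(g_2), LM(g_4)) = a².
S = (lcm/LT(g_2))·g_2 − (lcm/LT(g_4))·g_4 = -½ab² + 5/2a - 4.
Reduce S modulo (g_1, g_2, g_3, g_4, g_5, g_6) in that order:
  leading term ab²: subtract (-1/20b)·g_1 from -½ab² + 5/2a - 4 → 5/2a + 1/10b² + 11/10b - 4
  leading term a: subtract (-5/16)·g_4 from 5/2a + 1/10b² + 11/10b - 4 → -23/20b² + 11/10b + 9/4
  leading term b²: subtract (23/22)·g_5 from -23/20b² + 11/10b + 9/4 → -76/25b - 76/25
  leading term b: subtract (-608/275)·g_6 from -76/25b - 76/25 → 0
The remainder is 0, so this S-polynomial contributes no new basis element.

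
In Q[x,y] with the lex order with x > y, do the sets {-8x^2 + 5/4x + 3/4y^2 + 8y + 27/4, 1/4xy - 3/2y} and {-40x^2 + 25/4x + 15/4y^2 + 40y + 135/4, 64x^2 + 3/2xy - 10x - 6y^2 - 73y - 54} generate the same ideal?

Equality of ideals is decidable: compute both reduced Gröbner bases (unique for the ordering) and check whether they agree.
Buchberger on the first generating set:
f_1 = -8x^2 + 5/4x + 3/4y^2 + 8y + 27/4, LT = x^2.
f_2 = 1/4xy - 3/2y, LT = xy.

S(f_1,f_2): lcm = x^2y. S = 187/32xy - 3/32y^3 - y^2 - 27/32y.
  leading term xy: subtract (187/8)·f_2 from 187/32xy - 3/32y^3 - y^2 - 27/32y → -3/32y^3 - y^2 + 1095/32y
  leading term y^3: no divisor's leading term divides it; move -3/32y^3 to the remainder.
  leading term y^2: no divisor's leading term divides it; move -y^2 to the remainder.
  leading term y: no divisor's leading term divides it; move 1095/32y to the remainder.
  remainder -3/32y^3 - y^2 + 1095/32y ≠ 0; add g_3 = -3/32y^3 - y^2 + 1095/32y to the basis.

S(f_1,g_3): leading monomials are coprime, so the S-polynomial reduces to 0 (Buchberger's first criterion).
S(f_2,g_3): lcm = xy^3. S = -32/3xy^2 + 365xy - 6y^3.
  leading term xy^2: subtract (-128/3y)·f_2 from -32/3xy^2 + 365xy - 6y^3 → 365xy - 6y^3 - 64y^2
  leading term xy: subtract (1460)·f_2 from 365xy - 6y^3 - 64y^2 → -6y^3 - 64y^2 + 2190y
  leading term y^3: subtract (64)·g_3 from -6y^3 - 64y^2 + 2190y → 0
  remainder 0.

Every S-polynomial of the final basis reduces to 0, so we have a Gröbner basis.
Inter-reduce: drop elements whose leading term is divisible by another's, tail-reduce, and make monic.
Reduced Gröbner basis: {x^2 - 5/32x - 3/32y^2 - y - 27/32, xy - 6y, y^3 + 32/3y^2 - 365y}.

Buchberger on the second generating set:
h_1 = -40x^2 + 25/4x + 15/4y^2 + 40y + 135/4, LT = x^2.
h_2 = 64x^2 + 3/2xy - 10x - 6y^2 - 73y - 54, LT = x^2.

S(h_1,h_2): lcm = x^2. S = -3/128xy + 9/64y.
  leading term xy: no divisor's leading term divides it; move -3/128xy to the remainder.
  leading term y: no divisor's leading term divides it; move 9/64y to the remainder.
  remainder -3/128xy + 9/64y ≠ 0; add k_3 = -3/128xy + 9/64y to the basis.

S(h_1,k_3): lcm = x^2y. S = 187/32xy - 3/32y^3 - y^2 - 27/32y.
  leading term xy: subtract (-748/3)·k_3 from 187/32xy - 3/32y^3 - y^2 - 27/32y → -3/32y^3 - y^2 + 1095/32y
  leading term y^3: no divisor's leading term divides it; move -3/32y^3 to the remainder.
  leading term y^2: no divisor's leading term divides it; move -y^2 to the remainder.
  leading term y: no divisor's leading term divides it; move 1095/32y to the remainder.
  remainder -3/32y^3 - y^2 + 1095/32y ≠ 0; add k_4 = -3/32y^3 - y^2 + 1095/32y to the basis.

S(h_2,k_3): lcm = x^2y. S = 3/128xy^2 + 187/32xy - 3/32y^3 - 73/64y^2 - 27/32y.
  leading term xy^2: subtract (-y)·k_3 from 3/128xy^2 + 187/32xy - 3/32y^3 - 73/64y^2 - 27/32y → 187/32xy - 3/32y^3 - y^2 - 27/32y
  leading term xy: subtract (-748/3)·k_3 from 187/32xy - 3/32y^3 - y^2 - 27/32y → -3/32y^3 - y^2 + 1095/32y
  leading term y^3: subtract (1)·k_4 from -3/32y^3 - y^2 + 1095/32y → 0
  remainder 0.

S(h_1,k_4): leading monomials are coprime, so the S-polynomial reduces to 0 (Buchberger's first criterion).
S(h_2,k_4): leading monomials are coprime, so the S-polynomial reduces to 0 (Buchberger's first criterion).
S(k_3,k_4): lcm = xy^3. S = -32/3xy^2 + 365xy - 6y^3.
  leading term xy^2: subtract (4096/9y)·k_3 from -32/3xy^2 + 365xy - 6y^3 → 365xy - 6y^3 - 64y^2
  leading term xy: subtract (-46720/3)·k_3 from 365xy - 6y^3 - 64y^2 → -6y^3 - 64y^2 + 2190y
  leading term y^3: subtract (64)·k_4 from -6y^3 - 64y^2 + 2190y → 0
  remainder 0.

Every S-polynomial of the final basis reduces to 0, so we have a Gröbner basis.
Inter-reduce: drop elements whose leading term is divisible by another's, tail-reduce, and make monic.
Reduced Gröbner basis: {x^2 - 5/32x - 3/32y^2 - y - 27/32, xy - 6y, y^3 + 32/3y^2 - 365y}.

Same reduced basis, so the two generating sets span the same ideal.

Yes, the ideals are equal.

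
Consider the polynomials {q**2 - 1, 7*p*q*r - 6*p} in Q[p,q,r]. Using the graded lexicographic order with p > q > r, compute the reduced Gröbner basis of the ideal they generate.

f_1 = q**2 - 1, LT = q**2.
f_2 = 7*p*q*r - 6*p, LT = p*q*r.

S(f_1,f_2): lcm = p*q**2*r. S = 6/7*p*q - p*r.
  leading term p*q: no divisor's leading term divides it; move 6/7*p*q to the remainder.
  leading term p*r: no divisor's leading term divides it; move -p*r to the remainder.
  remainder 6/7*p*q - p*r ≠ 0; add g_3 = 6/7*p*q - p*r to the basis.

S(f_1,g_3): lcm = p*q**2. S = 7/6*p*q*r - p.
  leading term p*q*r: subtract (1/6)·f_2 from 7/6*p*q*r - p → 0
  remainder 0.

S(f_2,g_3): lcm = p*q*r. S = 7/6*p*r**2 - 6/7*p.
  leading term p*r**2: no divisor's leading term divides it; move 7/6*p*r**2 to the remainder.
  leading term p: no divisor's leading term divides it; move -6/7*p to the remainder.
  remainder 7/6*p*r**2 - 6/7*p ≠ 0; add g_4 = 7/6*p*r**2 - 6/7*p to the basis.

S(f_1,g_4): leading monomials are coprime, so the S-polynomial reduces to 0 (Buchberger's first criterion).
S(f_2,g_4): lcm = p*q*r**2. S = 36/49*p*q - 6/7*p*r.
  leading term p*q: subtract (6/7)·g_3 from 36/49*p*q - 6/7*p*r → 0
  remainder 0.

S(g_3,g_4): lcm = p*q*r**2. S = -7/6*p*r**3 + 36/49*p*q.
  leading term p*r**3: subtract (-r)·g_4 from -7/6*p*r**3 + 36/49*p*q → 36/49*p*q - 6/7*p*r
  leading term p*q: subtract (6/7)·g_3 from 36/49*p*q - 6/7*p*r → 0
  remainder 0.

Every S-polynomial of the final basis reduces to 0, so we have a Gröbner basis.
Inter-reduce: drop elements whose leading term is divisible by another's, tail-reduce, and make monic.

G = {p*r**2 - 36/49*p, p*q - 7/6*p*r, q**2 - 1}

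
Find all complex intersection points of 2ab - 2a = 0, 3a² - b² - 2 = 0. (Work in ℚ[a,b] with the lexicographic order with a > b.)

{(-1, 1), (1, 1), (0, sqrt(2)*I), (0, -sqrt(2)*I)}

Compute a lex Gröbner basis by Buchberger's algorithm.
f_1 = 2ab - 2a, LT = ab.
f_2 = 3a² - b² - 2, LT = a².

S(f_1,f_2): lcm = a²b. S = -a² + ⅓b³ + ⅔b.
  reduce S modulo (f_1, f_2):
  remainder ⅓b³ - ⅓b² + ⅔b - ⅔ ≠ 0; add h_3 = ⅓b³ - ⅓b² + ⅔b - ⅔ to the basis.

The other S-polynomials (S(f_1,h_3), S(f_2,h_3)) all reduce to 0 modulo the current basis, so we have a Gröbner basis.
Inter-reduce: drop elements whose leading term is divisible by another's, tail-reduce, and make monic.
Reduced Gröbner basis: {a² - ⅓b² - ⅔, ab - a, b³ - b² + 2b - 2}.

Elimination: the polynomial b³ - b² + 2b - 2 lies in the elimination ideal for b, so b ∈ {1, sqrt(2)*I, -sqrt(2)*I}. For each such b, the remaining basis elements (now univariate) give the rest of the solution.
  b = 1: the earlier basis element becomes a² - 1 = 0, giving a = -1, 1 — points (-1, 1), (1, 1).
  b = sqrt(2)*I: the earlier basis elements become a² = 0; -a + sqrt(2)*I*a = 0, giving a = 0 — point (0, sqrt(2)*I).
  b = -sqrt(2)*I: the earlier basis elements become a² = 0; -a - sqrt(2)*I*a = 0, giving a = 0 — point (0, -sqrt(2)*I).
Zero-dimensionality of the ideal guarantees finitely many solutions over ℂ.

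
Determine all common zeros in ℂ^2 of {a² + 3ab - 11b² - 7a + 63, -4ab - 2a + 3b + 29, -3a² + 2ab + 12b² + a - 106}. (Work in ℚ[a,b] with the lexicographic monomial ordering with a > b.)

{(-2, -3)}

Compute a lex Gröbner basis by Buchberger's algorithm.
f_1 = a² + 3ab - 7a - 11b² + 63, LT = a².
f_2 = -4ab - 2a + 3b + 29, LT = ab.
f_3 = -3a² + 2ab + a + 12b² - 106, LT = a².

S(f_1,f_2): lcm = a²b. S = -½a² + 3ab² - 25/4ab + 29/4a - 11b³ + 63b.
  leading term a²: subtract (-½)·f_1 from -½a² + 3ab² - 25/4ab + 29/4a - 11b³ + 63b → 3ab² - 19/4ab + 15/4a - 11b³ - 11/2b² + 63b + 63/2
  leading term ab²: subtract (-¾b)·f_2 from 3ab² - 19/4ab + 15/4a - 11b³ - 11/2b² + 63b + 63/2 → -25/4ab + 15/4a - 11b³ - 13/4b² + 339/4b + 63/2
  leading term ab: subtract (25/16)·f_2 from -25/4ab + 15/4a - 11b³ - 13/4b² + 339/4b + 63/2 → 55/8a - 11b³ - 13/4b² + 1281/16b - 221/16
  leading term a: no divisor's leading term divides it; move 55/8a to the remainder.
  leading term b³: no divisor's leading term divides it; move -11b³ to the remainder.
  leading term b²: no divisor's leading term divides it; move -13/4b² to the remainder.
  leading term b: no divisor's leading term divides it; move 1281/16b to the remainder.
  leading term 1: no divisor's leading term divides it; move -221/16 to the remainder.
  remainder 55/8a - 11b³ - 13/4b² + 1281/16b - 221/16 ≠ 0; add h_4 = 55/8a - 11b³ - 13/4b² + 1281/16b - 221/16 to the basis.

S(f_1,f_3): lcm = a². S = 11/3ab - 20/3a - 7b² + 83/3.
  leading term ab: subtract (-11/12)·f_2 from 11/3ab - 20/3a - 7b² + 83/3 → -17/2a - 7b² + 11/4b + 217/4
  leading term a: subtract (-68/55)·h_4 from -17/2a - 7b² + 11/4b + 217/4 → -68/5b³ - 606/55b² + 11191/110b + 4089/110
  leading term b³: no divisor's leading term divides it; move -68/5b³ to the remainder.
  leading term b²: no divisor's leading term divides it; move -606/55b² to the remainder.
  leading term b: no divisor's leading term divides it; move 11191/110b to the remainder.
  leading term 1: no divisor's leading term divides it; move 4089/110 to the remainder.
  remainder -68/5b³ - 606/55b² + 11191/110b + 4089/110 ≠ 0; add h_5 = -68/5b³ - 606/55b² + 11191/110b + 4089/110 to the basis.

S(f_2,f_3): lcm = a²b. S = ½a² + ⅔ab² - 5/12ab - 29/4a + 4b³ - 106/3b.
  leading term a²: subtract (½)·f_1 from ½a² + ⅔ab² - 5/12ab - 29/4a + 4b³ - 106/3b → ⅔ab² - 23/12ab - 15/4a + 4b³ + 11/2b² - 106/3b - 63/2
  leading term ab²: subtract (-⅙b)·f_2 from ⅔ab² - 23/12ab - 15/4a + 4b³ + 11/2b² - 106/3b - 63/2 → -9/4ab - 15/4a + 4b³ + 6b² - 61/2b - 63/2
  leading term ab: subtract (9/16)·f_2 from -9/4ab - 15/4a + 4b³ + 6b² - 61/2b - 63/2 → -21/8a + 4b³ + 6b² - 515/16b - 765/16
  leading term a: subtract (-21/55)·h_4 from -21/8a + 4b³ + 6b² - 515/16b - 765/16 → -⅕b³ + 1047/220b² - 89/55b - 11679/220
  leading term b³: subtract (1/68)·h_5 from -⅕b³ + 1047/220b² - 89/55b - 11679/220 → 3681/748b² - 4659/1496b - 80235/1496
  leading term b²: no divisor's leading term divides it; move 3681/748b² to the remainder.
  leading term b: no divisor's leading term divides it; move -4659/1496b to the remainder.
  leading term 1: no divisor's leading term divides it; move -80235/1496 to the remainder.
  remainder 3681/748b² - 4659/1496b - 80235/1496 ≠ 0; add h_6 = 3681/748b² - 4659/1496b - 80235/1496 to the basis.

S(f_2,h_5): lcm = ab³. S = -58/187ab² + 11191/1496ab + 4089/1496a - ¾b³ - 29/4b².
  leading term ab²: subtract (29/374b)·f_2 from -58/187ab² + 11191/1496ab + 4089/1496a - ¾b³ - 29/4b² → 11423/1496ab + 4089/1496a - ¾b³ - 5597/748b² - 841/374b
  leading term ab: subtract (-11423/5984)·f_2 from 11423/1496ab + 4089/1496a - ¾b³ - 5597/748b² - 841/374b → -295/272a - ¾b³ - 5597/748b² + 20813/5984b + 331267/5984
  leading term a: subtract (-59/374)·h_4 from -295/272a - ¾b³ - 5597/748b² + 20813/5984b + 331267/5984 → -169/68b³ - 11961/1496b² + 12049/748b + 79557/1496
  leading term b³: subtract (845/4624)·h_5 from -169/68b³ - 11961/1496b² + 12049/748b + 79557/1496 → -6915/1156b² - 22965/9248b + 428985/9248
  leading term b²: subtract (-25355/20859)·h_6 from -6915/1156b² - 22965/9248b + 428985/9248 → -1394785/222496b - 4184355/222496
  leading term b: no divisor's leading term divides it; move -1394785/222496b to the remainder.
  leading term 1: no divisor's leading term divides it; move -4184355/222496 to the remainder.
  remainder -1394785/222496b - 4184355/222496 ≠ 0; add h_7 = -1394785/222496b - 4184355/222496 to the basis.

The other S-polynomials (S(f_1,h_4), S(f_2,h_4), S(f_3,h_4), S(f_1,h_5), S(f_3,h_5), S(h_4,h_5), S(f_1,h_6), S(f_2,h_6), S(f_3,h_6), S(h_4,h_6), S(h_5,h_6), S(f_1,h_7), S(f_2,h_7), S(f_3,h_7), S(h_4,h_7), S(h_5,h_7), S(h_6,h_7)) all reduce to 0 modulo the current basis, so we have a Gröbner basis.
Inter-reduce: drop elements whose leading term is divisible by another's, tail-reduce, and make monic.
Reduced Gröbner basis: {a + 2, b + 3}.

A lex Gröbner basis eliminates variables successively. Here b + 3 depends only on b, with roots {-3}; lifting each root through the earlier basis elements recovers the full solutions.
  b = -3: the earlier basis element becomes a + 2 = 0, giving a = -2 — point (-2, -3).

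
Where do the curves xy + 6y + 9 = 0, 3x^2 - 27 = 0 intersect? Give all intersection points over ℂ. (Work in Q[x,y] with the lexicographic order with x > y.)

{(-3, -3), (3, -1)}

Compute a lex Gröbner basis by Buchberger's algorithm.
f_1 = xy + 6y + 9, LT = xy.
f_2 = 3x^2 - 27, LT = x^2.

S(f_1,f_2): lcm = x^2y. S = 6xy + 9x + 9y.
  leading term xy: subtract (6)·f_1 from 6xy + 9x + 9y → 9x - 27y - 54
  leading term x: no divisor's leading term divides it; move 9x to the remainder.
  leading term y: no divisor's leading term divides it; move -27y to the remainder.
  leading term 1: no divisor's leading term divides it; move -54 to the remainder.
  remainder 9x - 27y - 54 ≠ 0; add h_3 = 9x - 27y - 54 to the basis.

S(f_1,h_3): lcm = xy. S = 3y^2 + 12y + 9.
  leading term y^2: no divisor's leading term divides it; move 3y^2 to the remainder.
  leading term y: no divisor's leading term divides it; move 12y to the remainder.
  leading term 1: no divisor's leading term divides it; move 9 to the remainder.
  remainder 3y^2 + 12y + 9 ≠ 0; add h_4 = 3y^2 + 12y + 9 to the basis.

The other S-polynomials (S(f_2,h_3), S(f_1,h_4), S(f_2,h_4), S(h_3,h_4)) all reduce to 0 modulo the current basis, so we have a Gröbner basis.
Inter-reduce: drop elements whose leading term is divisible by another's, tail-reduce, and make monic.
Reduced Gröbner basis: {x - 3y - 6, y^2 + 4y + 3}.

The lex basis is triangular: the last element involves only y. Solving y^2 + 4y + 3 = 0 gives y ∈ {-3, -1}; substituting each value into the earlier elements determines the remaining variables.
  y = -3: the earlier basis element becomes x + 3 = 0, giving x = -3 — point (-3, -3).
  y = -1: the earlier basis element becomes x - 3 = 0, giving x = 3 — point (3, -1).
Substituting each solution back into the original system confirms all equations vanish.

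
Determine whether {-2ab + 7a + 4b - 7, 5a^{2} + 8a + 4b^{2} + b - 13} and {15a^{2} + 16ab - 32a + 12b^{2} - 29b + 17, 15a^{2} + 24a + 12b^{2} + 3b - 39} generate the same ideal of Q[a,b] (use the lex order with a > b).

Yes, the ideals are equal.

For a fixed monomial order, each ideal has a unique reduced Gröbner basis; comparing bases decides equality.
Buchberger on the first generating set:
f_1 = -2ab + 7a + 4b - 7, LT = ab.
f_2 = 5a^{2} + 8a + 4b^{2} + b - 13, LT = a^{2}.

S(f_1,f_2): lcm = a^{2}b. S = -\tfrac{7}{2}a^{2} - \tfrac{18}{5}ab + \tfrac{7}{2}a - \tfrac{4}{5}b^{3} - \tfrac{1}{5}b^{2} + \tfrac{13}{5}b.
  leading term a^{2}: subtract (-\tfrac{7}{10})·f_2 from -\tfrac{7}{2}a^{2} - \tfrac{18}{5}ab + \tfrac{7}{2}a - \tfrac{4}{5}b^{3} - \tfrac{1}{5}b^{2} + \tfrac{13}{5}b → -\tfrac{18}{5}ab + \tfrac{91}{10}a - \tfrac{4}{5}b^{3} + \tfrac{13}{5}b^{2} + \tfrac{33}{10}b - \tfrac{91}{10}
  leading term ab: subtract (\tfrac{9}{5})·f_1 from -\tfrac{18}{5}ab + \tfrac{91}{10}a - \tfrac{4}{5}b^{3} + \tfrac{13}{5}b^{2} + \tfrac{33}{10}b - \tfrac{91}{10} → -\tfrac{7}{2}a - \tfrac{4}{5}b^{3} + \tfrac{13}{5}b^{2} - \tfrac{39}{10}b + \tfrac{7}{2}
  leading term a: no divisor's leading term divides it; move -\tfrac{7}{2}a to the remainder.
  leading term b^{3}: no divisor's leading term divides it; move -\tfrac{4}{5}b^{3} to the remainder.
  leading term b^{2}: no divisor's leading term divides it; move \tfrac{13}{5}b^{2} to the remainder.
  leading term b: no divisor's leading term divides it; move -\tfrac{39}{10}b to the remainder.
  leading term 1: no divisor's leading term divides it; move \tfrac{7}{2} to the remainder.
  remainder -\tfrac{7}{2}a - \tfrac{4}{5}b^{3} + \tfrac{13}{5}b^{2} - \tfrac{39}{10}b + \tfrac{7}{2} ≠ 0; add g_3 = -\tfrac{7}{2}a - \tfrac{4}{5}b^{3} + \tfrac{13}{5}b^{2} - \tfrac{39}{10}b + \tfrac{7}{2} to the basis.

S(f_1,g_3): lcm = ab. S = -\tfrac{7}{2}a - \tfrac{8}{35}b^{4} + \tfrac{26}{35}b^{3} - \tfrac{39}{35}b^{2} - b + \tfrac{7}{2}.
  leading term a: subtract (1)·g_3 from -\tfrac{7}{2}a - \tfrac{8}{35}b^{4} + \tfrac{26}{35}b^{3} - \tfrac{39}{35}b^{2} - b + \tfrac{7}{2} → -\tfrac{8}{35}b^{4} + \tfrac{54}{35}b^{3} - \tfrac{26}{7}b^{2} + \tfrac{29}{10}b
  leading term b^{4}: no divisor's leading term divides it; move -\tfrac{8}{35}b^{4} to the remainder.
  leading term b^{3}: no divisor's leading term divides it; move \tfrac{54}{35}b^{3} to the remainder.
  leading term b^{2}: no divisor's leading term divides it; move -\tfrac{26}{7}b^{2} to the remainder.
  leading term b: no divisor's leading term divides it; move \tfrac{29}{10}b to the remainder.
  remainder -\tfrac{8}{35}b^{4} + \tfrac{54}{35}b^{3} - \tfrac{26}{7}b^{2} + \tfrac{29}{10}b ≠ 0; add g_4 = -\tfrac{8}{35}b^{4} + \tfrac{54}{35}b^{3} - \tfrac{26}{7}b^{2} + \tfrac{29}{10}b to the basis.

The other S-polynomials (S(f_2,g_3), S(f_1,g_4), S(f_2,g_4), S(g_3,g_4)) all reduce to 0 modulo the current basis, so we have a Gröbner basis.
Inter-reduce: drop elements whose leading term is divisible by another's, tail-reduce, and make monic.
Reduced Gröbner basis: {a + \tfrac{8}{35}b^{3} - \tfrac{26}{35}b^{2} + \tfrac{39}{35}b - 1, b^{4} - \tfrac{27}{4}b^{3} + \tfrac{65}{4}b^{2} - \tfrac{203}{16}b}.

Buchberger on the second generating set:
h_1 = 15a^{2} + 16ab - 32a + 12b^{2} - 29b + 17, LT = a^{2}.
h_2 = 15a^{2} + 24a + 12b^{2} + 3b - 39, LT = a^{2}.

S(h_1,h_2): lcm = a^{2}. S = \tfrac{16}{15}ab - \tfrac{56}{15}a - \tfrac{32}{15}b + \tfrac{56}{15}.
  leading term ab: no divisor's leading term divides it; move \tfrac{16}{15}ab to the remainder.
  leading term a: no divisor's leading term divides it; move -\tfrac{56}{15}a to the remainder.
  leading term b: no divisor's leading term divides it; move -\tfrac{32}{15}b to the remainder.
  leading term 1: no divisor's leading term divides it; move \tfrac{56}{15} to the remainder.
  remainder \tfrac{16}{15}ab - \tfrac{56}{15}a - \tfrac{32}{15}b + \tfrac{56}{15} ≠ 0; add k_3 = \tfrac{16}{15}ab - \tfrac{56}{15}a - \tfrac{32}{15}b + \tfrac{56}{15} to the basis.

S(h_1,k_3): lcm = a^{2}b. S = \tfrac{7}{2}a^{2} + \tfrac{16}{15}ab^{2} - \tfrac{2}{15}ab - \tfrac{7}{2}a + \tfrac{4}{5}b^{3} - \tfrac{29}{15}b^{2} + \tfrac{17}{15}b.
  leading term a^{2}: subtract (\tfrac{7}{30})·h_1 from \tfrac{7}{2}a^{2} + \tfrac{16}{15}ab^{2} - \tfrac{2}{15}ab - \tfrac{7}{2}a + \tfrac{4}{5}b^{3} - \tfrac{29}{15}b^{2} + \tfrac{17}{15}b → \tfrac{16}{15}ab^{2} - \tfrac{58}{15}ab + \tfrac{119}{30}a + \tfrac{4}{5}b^{3} - \tfrac{71}{15}b^{2} + \tfrac{79}{10}b - \tfrac{119}{30}
  leading term ab^{2}: subtract (b)·k_3 from \tfrac{16}{15}ab^{2} - \tfrac{58}{15}ab + \tfrac{119}{30}a + \tfrac{4}{5}b^{3} - \tfrac{71}{15}b^{2} + \tfrac{79}{10}b - \tfrac{119}{30} → -\tfrac{2}{15}ab + \tfrac{119}{30}a + \tfrac{4}{5}b^{3} - \tfrac{13}{5}b^{2} + \tfrac{25}{6}b - \tfrac{119}{30}
  leading term ab: subtract (-\tfrac{1}{8})·k_3 from -\tfrac{2}{15}ab + \tfrac{119}{30}a + \tfrac{4}{5}b^{3} - \tfrac{13}{5}b^{2} + \tfrac{25}{6}b - \tfrac{119}{30} → \tfrac{7}{2}a + \tfrac{4}{5}b^{3} - \tfrac{13}{5}b^{2} + \tfrac{39}{10}b - \tfrac{7}{2}
  leading term a: no divisor's leading term divides it; move \tfrac{7}{2}a to the remainder.
  leading term b^{3}: no divisor's leading term divides it; move \tfrac{4}{5}b^{3} to the remainder.
  leading term b^{2}: no divisor's leading term divides it; move -\tfrac{13}{5}b^{2} to the remainder.
  leading term b: no divisor's leading term divides it; move \tfrac{39}{10}b to the remainder.
  leading term 1: no divisor's leading term divides it; move -\tfrac{7}{2} to the remainder.
  remainder \tfrac{7}{2}a + \tfrac{4}{5}b^{3} - \tfrac{13}{5}b^{2} + \tfrac{39}{10}b - \tfrac{7}{2} ≠ 0; add k_4 = \tfrac{7}{2}a + \tfrac{4}{5}b^{3} - \tfrac{13}{5}b^{2} + \tfrac{39}{10}b - \tfrac{7}{2} to the basis.

S(k_3,k_4): lcm = ab. S = -\tfrac{7}{2}a - \tfrac{8}{35}b^{4} + \tfrac{26}{35}b^{3} - \tfrac{39}{35}b^{2} - b + \tfrac{7}{2}.
  leading term a: subtract (-1)·k_4 from -\tfrac{7}{2}a - \tfrac{8}{35}b^{4} + \tfrac{26}{35}b^{3} - \tfrac{39}{35}b^{2} - b + \tfrac{7}{2} → -\tfrac{8}{35}b^{4} + \tfrac{54}{35}b^{3} - \tfrac{26}{7}b^{2} + \tfrac{29}{10}b
  leading term b^{4}: no divisor's leading term divides it; move -\tfrac{8}{35}b^{4} to the remainder.
  leading term b^{3}: no divisor's leading term divides it; move \tfrac{54}{35}b^{3} to the remainder.
  leading term b^{2}: no divisor's leading term divides it; move -\tfrac{26}{7}b^{2} to the remainder.
  leading term b: no divisor's leading term divides it; move \tfrac{29}{10}b to the remainder.
  remainder -\tfrac{8}{35}b^{4} + \tfrac{54}{35}b^{3} - \tfrac{26}{7}b^{2} + \tfrac{29}{10}b ≠ 0; add k_5 = -\tfrac{8}{35}b^{4} + \tfrac{54}{35}b^{3} - \tfrac{26}{7}b^{2} + \tfrac{29}{10}b to the basis.

The other S-polynomials (S(h_2,k_3), S(h_1,k_4), S(h_2,k_4), S(h_1,k_5), S(h_2,k_5), S(k_3,k_5), S(k_4,k_5)) all reduce to 0 modulo the current basis, so we have a Gröbner basis.
Inter-reduce: drop elements whose leading term is divisible by another's, tail-reduce, and make monic.
Reduced Gröbner basis: {a + \tfrac{8}{35}b^{3} - \tfrac{26}{35}b^{2} + \tfrac{39}{35}b - 1, b^{4} - \tfrac{27}{4}b^{3} + \tfrac{65}{4}b^{2} - \tfrac{203}{16}b}.

Same reduced basis, so the two generating sets span the same ideal.
The choice of monomial ordering does not affect the verdict — as long as both bases are computed under the same ordering, their equality decides ideal equality.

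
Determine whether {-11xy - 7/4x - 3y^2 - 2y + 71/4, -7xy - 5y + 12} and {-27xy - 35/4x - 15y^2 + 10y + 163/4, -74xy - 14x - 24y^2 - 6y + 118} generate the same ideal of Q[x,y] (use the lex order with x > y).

Yes, the ideals are equal.

Since reduced Gröbner bases are canonical representatives of ideals under a given ordering, it suffices to compute and compare them.
Buchberger on the first generating set:
f_1 = -11xy - 7/4x - 3y^2 - 2y + 71/4, LT = xy.
f_2 = -7xy - 5y + 12, LT = xy.

S(f_1,f_2): lcm = xy. S = 7/44x + 3/11y^2 - 41/77y + 31/308.
  leading term x: no divisor's leading term divides it; move 7/44x to the remainder.
  leading term y^2: no divisor's leading term divides it; move 3/11y^2 to the remainder.
  leading term y: no divisor's leading term divides it; move -41/77y to the remainder.
  leading term 1: no divisor's leading term divides it; move 31/308 to the remainder.
  remainder 7/44x + 3/11y^2 - 41/77y + 31/308 ≠ 0; add g_3 = 7/44x + 3/11y^2 - 41/77y + 31/308 to the basis.

S(f_1,g_3): lcm = xy. S = 7/44x - 12/7y^3 + 1951/539y^2 - 243/539y - 71/44.
  leading term x: subtract (1)·g_3 from 7/44x - 12/7y^3 + 1951/539y^2 - 243/539y - 71/44 → -12/7y^3 + 164/49y^2 + 4/49y - 12/7
  leading term y^3: no divisor's leading term divides it; move -12/7y^3 to the remainder.
  leading term y^2: no divisor's leading term divides it; move 164/49y^2 to the remainder.
  leading term y: no divisor's leading term divides it; move 4/49y to the remainder.
  leading term 1: no divisor's leading term divides it; move -12/7 to the remainder.
  remainder -12/7y^3 + 164/49y^2 + 4/49y - 12/7 ≠ 0; add g_4 = -12/7y^3 + 164/49y^2 + 4/49y - 12/7 to the basis.

The other S-polynomials (S(f_2,g_3), S(f_1,g_4), S(f_2,g_4), S(g_3,g_4)) all reduce to 0 modulo the current basis, so we have a Gröbner basis.
Inter-reduce: drop elements whose leading term is divisible by another's, tail-reduce, and make monic.
Reduced Gröbner basis: {x + 12/7y^2 - 164/49y + 31/49, y^3 - 41/21y^2 - 1/21y + 1}.

Buchberger on the second generating set:
h_1 = -27xy - 35/4x - 15y^2 + 10y + 163/4, LT = xy.
h_2 = -74xy - 14x - 24y^2 - 6y + 118, LT = xy.

S(h_1,h_2): lcm = xy. S = 539/3996x + 77/333y^2 - 451/999y + 341/3996.
  leading term x: no divisor's leading term divides it; move 539/3996x to the remainder.
  leading term y^2: no divisor's leading term divides it; move 77/333y^2 to the remainder.
  leading term y: no divisor's leading term divides it; move -451/999y to the remainder.
  leading term 1: no divisor's leading term divides it; move 341/3996 to the remainder.
  remainder 539/3996x + 77/333y^2 - 451/999y + 341/3996 ≠ 0; add k_3 = 539/3996x + 77/333y^2 - 451/999y + 341/3996 to the basis.

S(h_1,k_3): lcm = xy. S = 35/108x - 12/7y^3 + 1721/441y^2 - 1327/1323y - 163/108.
  leading term x: subtract (185/77)·k_3 from 35/108x - 12/7y^3 + 1721/441y^2 - 1327/1323y - 163/108 → -12/7y^3 + 164/49y^2 + 4/49y - 12/7
  leading term y^3: no divisor's leading term divides it; move -12/7y^3 to the remainder.
  leading term y^2: no divisor's leading term divides it; move 164/49y^2 to the remainder.
  leading term y: no divisor's leading term divides it; move 4/49y to the remainder.
  leading term 1: no divisor's leading term divides it; move -12/7 to the remainder.
  remainder -12/7y^3 + 164/49y^2 + 4/49y - 12/7 ≠ 0; add k_4 = -12/7y^3 + 164/49y^2 + 4/49y - 12/7 to the basis.

The other S-polynomials (S(h_2,k_3), S(h_1,k_4), S(h_2,k_4), S(k_3,k_4)) all reduce to 0 modulo the current basis, so we have a Gröbner basis.
Inter-reduce: drop elements whose leading term is divisible by another's, tail-reduce, and make monic.
Reduced Gröbner basis: {x + 12/7y^2 - 164/49y + 31/49, y^3 - 41/21y^2 - 1/21y + 1}.

Same reduced basis, so the two generating sets span the same ideal.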